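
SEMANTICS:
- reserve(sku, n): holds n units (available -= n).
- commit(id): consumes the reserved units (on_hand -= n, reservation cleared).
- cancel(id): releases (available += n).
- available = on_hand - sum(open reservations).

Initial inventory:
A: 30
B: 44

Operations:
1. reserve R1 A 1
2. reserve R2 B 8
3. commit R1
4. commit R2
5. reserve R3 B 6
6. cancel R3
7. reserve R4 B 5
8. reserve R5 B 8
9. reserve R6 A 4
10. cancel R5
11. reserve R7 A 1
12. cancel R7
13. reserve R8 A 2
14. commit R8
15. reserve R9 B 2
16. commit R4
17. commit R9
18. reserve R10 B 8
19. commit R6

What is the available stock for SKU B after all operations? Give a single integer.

Answer: 21

Derivation:
Step 1: reserve R1 A 1 -> on_hand[A=30 B=44] avail[A=29 B=44] open={R1}
Step 2: reserve R2 B 8 -> on_hand[A=30 B=44] avail[A=29 B=36] open={R1,R2}
Step 3: commit R1 -> on_hand[A=29 B=44] avail[A=29 B=36] open={R2}
Step 4: commit R2 -> on_hand[A=29 B=36] avail[A=29 B=36] open={}
Step 5: reserve R3 B 6 -> on_hand[A=29 B=36] avail[A=29 B=30] open={R3}
Step 6: cancel R3 -> on_hand[A=29 B=36] avail[A=29 B=36] open={}
Step 7: reserve R4 B 5 -> on_hand[A=29 B=36] avail[A=29 B=31] open={R4}
Step 8: reserve R5 B 8 -> on_hand[A=29 B=36] avail[A=29 B=23] open={R4,R5}
Step 9: reserve R6 A 4 -> on_hand[A=29 B=36] avail[A=25 B=23] open={R4,R5,R6}
Step 10: cancel R5 -> on_hand[A=29 B=36] avail[A=25 B=31] open={R4,R6}
Step 11: reserve R7 A 1 -> on_hand[A=29 B=36] avail[A=24 B=31] open={R4,R6,R7}
Step 12: cancel R7 -> on_hand[A=29 B=36] avail[A=25 B=31] open={R4,R6}
Step 13: reserve R8 A 2 -> on_hand[A=29 B=36] avail[A=23 B=31] open={R4,R6,R8}
Step 14: commit R8 -> on_hand[A=27 B=36] avail[A=23 B=31] open={R4,R6}
Step 15: reserve R9 B 2 -> on_hand[A=27 B=36] avail[A=23 B=29] open={R4,R6,R9}
Step 16: commit R4 -> on_hand[A=27 B=31] avail[A=23 B=29] open={R6,R9}
Step 17: commit R9 -> on_hand[A=27 B=29] avail[A=23 B=29] open={R6}
Step 18: reserve R10 B 8 -> on_hand[A=27 B=29] avail[A=23 B=21] open={R10,R6}
Step 19: commit R6 -> on_hand[A=23 B=29] avail[A=23 B=21] open={R10}
Final available[B] = 21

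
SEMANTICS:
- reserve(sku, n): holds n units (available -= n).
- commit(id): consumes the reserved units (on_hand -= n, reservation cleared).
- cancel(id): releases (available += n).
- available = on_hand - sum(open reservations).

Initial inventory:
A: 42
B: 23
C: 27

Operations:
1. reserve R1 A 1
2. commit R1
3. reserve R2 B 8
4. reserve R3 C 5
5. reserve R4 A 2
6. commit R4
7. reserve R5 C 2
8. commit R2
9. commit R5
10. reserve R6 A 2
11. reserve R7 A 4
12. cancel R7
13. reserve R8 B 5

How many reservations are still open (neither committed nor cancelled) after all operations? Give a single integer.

Step 1: reserve R1 A 1 -> on_hand[A=42 B=23 C=27] avail[A=41 B=23 C=27] open={R1}
Step 2: commit R1 -> on_hand[A=41 B=23 C=27] avail[A=41 B=23 C=27] open={}
Step 3: reserve R2 B 8 -> on_hand[A=41 B=23 C=27] avail[A=41 B=15 C=27] open={R2}
Step 4: reserve R3 C 5 -> on_hand[A=41 B=23 C=27] avail[A=41 B=15 C=22] open={R2,R3}
Step 5: reserve R4 A 2 -> on_hand[A=41 B=23 C=27] avail[A=39 B=15 C=22] open={R2,R3,R4}
Step 6: commit R4 -> on_hand[A=39 B=23 C=27] avail[A=39 B=15 C=22] open={R2,R3}
Step 7: reserve R5 C 2 -> on_hand[A=39 B=23 C=27] avail[A=39 B=15 C=20] open={R2,R3,R5}
Step 8: commit R2 -> on_hand[A=39 B=15 C=27] avail[A=39 B=15 C=20] open={R3,R5}
Step 9: commit R5 -> on_hand[A=39 B=15 C=25] avail[A=39 B=15 C=20] open={R3}
Step 10: reserve R6 A 2 -> on_hand[A=39 B=15 C=25] avail[A=37 B=15 C=20] open={R3,R6}
Step 11: reserve R7 A 4 -> on_hand[A=39 B=15 C=25] avail[A=33 B=15 C=20] open={R3,R6,R7}
Step 12: cancel R7 -> on_hand[A=39 B=15 C=25] avail[A=37 B=15 C=20] open={R3,R6}
Step 13: reserve R8 B 5 -> on_hand[A=39 B=15 C=25] avail[A=37 B=10 C=20] open={R3,R6,R8}
Open reservations: ['R3', 'R6', 'R8'] -> 3

Answer: 3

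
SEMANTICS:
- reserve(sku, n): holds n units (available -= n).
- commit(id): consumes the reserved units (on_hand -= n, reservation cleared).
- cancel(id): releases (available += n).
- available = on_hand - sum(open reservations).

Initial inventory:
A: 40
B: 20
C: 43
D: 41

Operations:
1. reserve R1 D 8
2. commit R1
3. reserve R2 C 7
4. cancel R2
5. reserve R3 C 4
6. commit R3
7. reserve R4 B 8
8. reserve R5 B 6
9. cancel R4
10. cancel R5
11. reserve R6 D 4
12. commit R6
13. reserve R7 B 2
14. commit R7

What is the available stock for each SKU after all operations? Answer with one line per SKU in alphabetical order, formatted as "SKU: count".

Answer: A: 40
B: 18
C: 39
D: 29

Derivation:
Step 1: reserve R1 D 8 -> on_hand[A=40 B=20 C=43 D=41] avail[A=40 B=20 C=43 D=33] open={R1}
Step 2: commit R1 -> on_hand[A=40 B=20 C=43 D=33] avail[A=40 B=20 C=43 D=33] open={}
Step 3: reserve R2 C 7 -> on_hand[A=40 B=20 C=43 D=33] avail[A=40 B=20 C=36 D=33] open={R2}
Step 4: cancel R2 -> on_hand[A=40 B=20 C=43 D=33] avail[A=40 B=20 C=43 D=33] open={}
Step 5: reserve R3 C 4 -> on_hand[A=40 B=20 C=43 D=33] avail[A=40 B=20 C=39 D=33] open={R3}
Step 6: commit R3 -> on_hand[A=40 B=20 C=39 D=33] avail[A=40 B=20 C=39 D=33] open={}
Step 7: reserve R4 B 8 -> on_hand[A=40 B=20 C=39 D=33] avail[A=40 B=12 C=39 D=33] open={R4}
Step 8: reserve R5 B 6 -> on_hand[A=40 B=20 C=39 D=33] avail[A=40 B=6 C=39 D=33] open={R4,R5}
Step 9: cancel R4 -> on_hand[A=40 B=20 C=39 D=33] avail[A=40 B=14 C=39 D=33] open={R5}
Step 10: cancel R5 -> on_hand[A=40 B=20 C=39 D=33] avail[A=40 B=20 C=39 D=33] open={}
Step 11: reserve R6 D 4 -> on_hand[A=40 B=20 C=39 D=33] avail[A=40 B=20 C=39 D=29] open={R6}
Step 12: commit R6 -> on_hand[A=40 B=20 C=39 D=29] avail[A=40 B=20 C=39 D=29] open={}
Step 13: reserve R7 B 2 -> on_hand[A=40 B=20 C=39 D=29] avail[A=40 B=18 C=39 D=29] open={R7}
Step 14: commit R7 -> on_hand[A=40 B=18 C=39 D=29] avail[A=40 B=18 C=39 D=29] open={}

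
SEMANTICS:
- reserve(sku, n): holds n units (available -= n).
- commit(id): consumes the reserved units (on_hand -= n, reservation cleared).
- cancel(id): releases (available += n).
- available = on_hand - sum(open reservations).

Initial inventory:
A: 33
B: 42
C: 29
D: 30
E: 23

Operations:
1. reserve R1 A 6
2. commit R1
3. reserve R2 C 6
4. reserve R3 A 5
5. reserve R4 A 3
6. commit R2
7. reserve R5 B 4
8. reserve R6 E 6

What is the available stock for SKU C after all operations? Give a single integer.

Step 1: reserve R1 A 6 -> on_hand[A=33 B=42 C=29 D=30 E=23] avail[A=27 B=42 C=29 D=30 E=23] open={R1}
Step 2: commit R1 -> on_hand[A=27 B=42 C=29 D=30 E=23] avail[A=27 B=42 C=29 D=30 E=23] open={}
Step 3: reserve R2 C 6 -> on_hand[A=27 B=42 C=29 D=30 E=23] avail[A=27 B=42 C=23 D=30 E=23] open={R2}
Step 4: reserve R3 A 5 -> on_hand[A=27 B=42 C=29 D=30 E=23] avail[A=22 B=42 C=23 D=30 E=23] open={R2,R3}
Step 5: reserve R4 A 3 -> on_hand[A=27 B=42 C=29 D=30 E=23] avail[A=19 B=42 C=23 D=30 E=23] open={R2,R3,R4}
Step 6: commit R2 -> on_hand[A=27 B=42 C=23 D=30 E=23] avail[A=19 B=42 C=23 D=30 E=23] open={R3,R4}
Step 7: reserve R5 B 4 -> on_hand[A=27 B=42 C=23 D=30 E=23] avail[A=19 B=38 C=23 D=30 E=23] open={R3,R4,R5}
Step 8: reserve R6 E 6 -> on_hand[A=27 B=42 C=23 D=30 E=23] avail[A=19 B=38 C=23 D=30 E=17] open={R3,R4,R5,R6}
Final available[C] = 23

Answer: 23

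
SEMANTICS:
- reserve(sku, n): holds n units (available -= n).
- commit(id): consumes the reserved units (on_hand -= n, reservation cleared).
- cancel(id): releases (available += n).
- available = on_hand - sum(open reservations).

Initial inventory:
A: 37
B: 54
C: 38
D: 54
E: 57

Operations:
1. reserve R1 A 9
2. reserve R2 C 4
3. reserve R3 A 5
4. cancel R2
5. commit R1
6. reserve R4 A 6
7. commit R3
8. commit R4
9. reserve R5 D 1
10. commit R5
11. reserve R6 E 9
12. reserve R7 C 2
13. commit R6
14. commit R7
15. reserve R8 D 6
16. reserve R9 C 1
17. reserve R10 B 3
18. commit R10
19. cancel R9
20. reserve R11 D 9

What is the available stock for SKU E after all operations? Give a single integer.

Answer: 48

Derivation:
Step 1: reserve R1 A 9 -> on_hand[A=37 B=54 C=38 D=54 E=57] avail[A=28 B=54 C=38 D=54 E=57] open={R1}
Step 2: reserve R2 C 4 -> on_hand[A=37 B=54 C=38 D=54 E=57] avail[A=28 B=54 C=34 D=54 E=57] open={R1,R2}
Step 3: reserve R3 A 5 -> on_hand[A=37 B=54 C=38 D=54 E=57] avail[A=23 B=54 C=34 D=54 E=57] open={R1,R2,R3}
Step 4: cancel R2 -> on_hand[A=37 B=54 C=38 D=54 E=57] avail[A=23 B=54 C=38 D=54 E=57] open={R1,R3}
Step 5: commit R1 -> on_hand[A=28 B=54 C=38 D=54 E=57] avail[A=23 B=54 C=38 D=54 E=57] open={R3}
Step 6: reserve R4 A 6 -> on_hand[A=28 B=54 C=38 D=54 E=57] avail[A=17 B=54 C=38 D=54 E=57] open={R3,R4}
Step 7: commit R3 -> on_hand[A=23 B=54 C=38 D=54 E=57] avail[A=17 B=54 C=38 D=54 E=57] open={R4}
Step 8: commit R4 -> on_hand[A=17 B=54 C=38 D=54 E=57] avail[A=17 B=54 C=38 D=54 E=57] open={}
Step 9: reserve R5 D 1 -> on_hand[A=17 B=54 C=38 D=54 E=57] avail[A=17 B=54 C=38 D=53 E=57] open={R5}
Step 10: commit R5 -> on_hand[A=17 B=54 C=38 D=53 E=57] avail[A=17 B=54 C=38 D=53 E=57] open={}
Step 11: reserve R6 E 9 -> on_hand[A=17 B=54 C=38 D=53 E=57] avail[A=17 B=54 C=38 D=53 E=48] open={R6}
Step 12: reserve R7 C 2 -> on_hand[A=17 B=54 C=38 D=53 E=57] avail[A=17 B=54 C=36 D=53 E=48] open={R6,R7}
Step 13: commit R6 -> on_hand[A=17 B=54 C=38 D=53 E=48] avail[A=17 B=54 C=36 D=53 E=48] open={R7}
Step 14: commit R7 -> on_hand[A=17 B=54 C=36 D=53 E=48] avail[A=17 B=54 C=36 D=53 E=48] open={}
Step 15: reserve R8 D 6 -> on_hand[A=17 B=54 C=36 D=53 E=48] avail[A=17 B=54 C=36 D=47 E=48] open={R8}
Step 16: reserve R9 C 1 -> on_hand[A=17 B=54 C=36 D=53 E=48] avail[A=17 B=54 C=35 D=47 E=48] open={R8,R9}
Step 17: reserve R10 B 3 -> on_hand[A=17 B=54 C=36 D=53 E=48] avail[A=17 B=51 C=35 D=47 E=48] open={R10,R8,R9}
Step 18: commit R10 -> on_hand[A=17 B=51 C=36 D=53 E=48] avail[A=17 B=51 C=35 D=47 E=48] open={R8,R9}
Step 19: cancel R9 -> on_hand[A=17 B=51 C=36 D=53 E=48] avail[A=17 B=51 C=36 D=47 E=48] open={R8}
Step 20: reserve R11 D 9 -> on_hand[A=17 B=51 C=36 D=53 E=48] avail[A=17 B=51 C=36 D=38 E=48] open={R11,R8}
Final available[E] = 48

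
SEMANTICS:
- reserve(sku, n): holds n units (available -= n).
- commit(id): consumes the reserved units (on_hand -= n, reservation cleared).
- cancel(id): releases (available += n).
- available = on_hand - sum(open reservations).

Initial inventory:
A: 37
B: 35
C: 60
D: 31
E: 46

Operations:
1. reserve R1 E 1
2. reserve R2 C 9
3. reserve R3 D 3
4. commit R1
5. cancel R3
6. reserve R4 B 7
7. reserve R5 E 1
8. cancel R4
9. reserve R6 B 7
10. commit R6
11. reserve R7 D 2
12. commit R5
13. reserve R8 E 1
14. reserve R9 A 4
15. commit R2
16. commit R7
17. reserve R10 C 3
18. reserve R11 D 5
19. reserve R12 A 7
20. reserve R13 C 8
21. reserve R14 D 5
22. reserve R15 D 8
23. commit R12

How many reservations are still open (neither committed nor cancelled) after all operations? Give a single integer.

Step 1: reserve R1 E 1 -> on_hand[A=37 B=35 C=60 D=31 E=46] avail[A=37 B=35 C=60 D=31 E=45] open={R1}
Step 2: reserve R2 C 9 -> on_hand[A=37 B=35 C=60 D=31 E=46] avail[A=37 B=35 C=51 D=31 E=45] open={R1,R2}
Step 3: reserve R3 D 3 -> on_hand[A=37 B=35 C=60 D=31 E=46] avail[A=37 B=35 C=51 D=28 E=45] open={R1,R2,R3}
Step 4: commit R1 -> on_hand[A=37 B=35 C=60 D=31 E=45] avail[A=37 B=35 C=51 D=28 E=45] open={R2,R3}
Step 5: cancel R3 -> on_hand[A=37 B=35 C=60 D=31 E=45] avail[A=37 B=35 C=51 D=31 E=45] open={R2}
Step 6: reserve R4 B 7 -> on_hand[A=37 B=35 C=60 D=31 E=45] avail[A=37 B=28 C=51 D=31 E=45] open={R2,R4}
Step 7: reserve R5 E 1 -> on_hand[A=37 B=35 C=60 D=31 E=45] avail[A=37 B=28 C=51 D=31 E=44] open={R2,R4,R5}
Step 8: cancel R4 -> on_hand[A=37 B=35 C=60 D=31 E=45] avail[A=37 B=35 C=51 D=31 E=44] open={R2,R5}
Step 9: reserve R6 B 7 -> on_hand[A=37 B=35 C=60 D=31 E=45] avail[A=37 B=28 C=51 D=31 E=44] open={R2,R5,R6}
Step 10: commit R6 -> on_hand[A=37 B=28 C=60 D=31 E=45] avail[A=37 B=28 C=51 D=31 E=44] open={R2,R5}
Step 11: reserve R7 D 2 -> on_hand[A=37 B=28 C=60 D=31 E=45] avail[A=37 B=28 C=51 D=29 E=44] open={R2,R5,R7}
Step 12: commit R5 -> on_hand[A=37 B=28 C=60 D=31 E=44] avail[A=37 B=28 C=51 D=29 E=44] open={R2,R7}
Step 13: reserve R8 E 1 -> on_hand[A=37 B=28 C=60 D=31 E=44] avail[A=37 B=28 C=51 D=29 E=43] open={R2,R7,R8}
Step 14: reserve R9 A 4 -> on_hand[A=37 B=28 C=60 D=31 E=44] avail[A=33 B=28 C=51 D=29 E=43] open={R2,R7,R8,R9}
Step 15: commit R2 -> on_hand[A=37 B=28 C=51 D=31 E=44] avail[A=33 B=28 C=51 D=29 E=43] open={R7,R8,R9}
Step 16: commit R7 -> on_hand[A=37 B=28 C=51 D=29 E=44] avail[A=33 B=28 C=51 D=29 E=43] open={R8,R9}
Step 17: reserve R10 C 3 -> on_hand[A=37 B=28 C=51 D=29 E=44] avail[A=33 B=28 C=48 D=29 E=43] open={R10,R8,R9}
Step 18: reserve R11 D 5 -> on_hand[A=37 B=28 C=51 D=29 E=44] avail[A=33 B=28 C=48 D=24 E=43] open={R10,R11,R8,R9}
Step 19: reserve R12 A 7 -> on_hand[A=37 B=28 C=51 D=29 E=44] avail[A=26 B=28 C=48 D=24 E=43] open={R10,R11,R12,R8,R9}
Step 20: reserve R13 C 8 -> on_hand[A=37 B=28 C=51 D=29 E=44] avail[A=26 B=28 C=40 D=24 E=43] open={R10,R11,R12,R13,R8,R9}
Step 21: reserve R14 D 5 -> on_hand[A=37 B=28 C=51 D=29 E=44] avail[A=26 B=28 C=40 D=19 E=43] open={R10,R11,R12,R13,R14,R8,R9}
Step 22: reserve R15 D 8 -> on_hand[A=37 B=28 C=51 D=29 E=44] avail[A=26 B=28 C=40 D=11 E=43] open={R10,R11,R12,R13,R14,R15,R8,R9}
Step 23: commit R12 -> on_hand[A=30 B=28 C=51 D=29 E=44] avail[A=26 B=28 C=40 D=11 E=43] open={R10,R11,R13,R14,R15,R8,R9}
Open reservations: ['R10', 'R11', 'R13', 'R14', 'R15', 'R8', 'R9'] -> 7

Answer: 7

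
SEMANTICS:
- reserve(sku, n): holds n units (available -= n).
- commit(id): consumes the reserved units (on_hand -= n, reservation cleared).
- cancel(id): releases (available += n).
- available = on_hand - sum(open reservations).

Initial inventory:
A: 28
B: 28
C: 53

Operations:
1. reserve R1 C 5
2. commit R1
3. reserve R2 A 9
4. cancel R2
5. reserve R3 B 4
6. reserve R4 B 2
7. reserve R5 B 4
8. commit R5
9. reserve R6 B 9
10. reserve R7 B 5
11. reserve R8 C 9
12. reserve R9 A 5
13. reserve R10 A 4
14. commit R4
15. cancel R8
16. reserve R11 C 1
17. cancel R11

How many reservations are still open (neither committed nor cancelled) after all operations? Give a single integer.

Step 1: reserve R1 C 5 -> on_hand[A=28 B=28 C=53] avail[A=28 B=28 C=48] open={R1}
Step 2: commit R1 -> on_hand[A=28 B=28 C=48] avail[A=28 B=28 C=48] open={}
Step 3: reserve R2 A 9 -> on_hand[A=28 B=28 C=48] avail[A=19 B=28 C=48] open={R2}
Step 4: cancel R2 -> on_hand[A=28 B=28 C=48] avail[A=28 B=28 C=48] open={}
Step 5: reserve R3 B 4 -> on_hand[A=28 B=28 C=48] avail[A=28 B=24 C=48] open={R3}
Step 6: reserve R4 B 2 -> on_hand[A=28 B=28 C=48] avail[A=28 B=22 C=48] open={R3,R4}
Step 7: reserve R5 B 4 -> on_hand[A=28 B=28 C=48] avail[A=28 B=18 C=48] open={R3,R4,R5}
Step 8: commit R5 -> on_hand[A=28 B=24 C=48] avail[A=28 B=18 C=48] open={R3,R4}
Step 9: reserve R6 B 9 -> on_hand[A=28 B=24 C=48] avail[A=28 B=9 C=48] open={R3,R4,R6}
Step 10: reserve R7 B 5 -> on_hand[A=28 B=24 C=48] avail[A=28 B=4 C=48] open={R3,R4,R6,R7}
Step 11: reserve R8 C 9 -> on_hand[A=28 B=24 C=48] avail[A=28 B=4 C=39] open={R3,R4,R6,R7,R8}
Step 12: reserve R9 A 5 -> on_hand[A=28 B=24 C=48] avail[A=23 B=4 C=39] open={R3,R4,R6,R7,R8,R9}
Step 13: reserve R10 A 4 -> on_hand[A=28 B=24 C=48] avail[A=19 B=4 C=39] open={R10,R3,R4,R6,R7,R8,R9}
Step 14: commit R4 -> on_hand[A=28 B=22 C=48] avail[A=19 B=4 C=39] open={R10,R3,R6,R7,R8,R9}
Step 15: cancel R8 -> on_hand[A=28 B=22 C=48] avail[A=19 B=4 C=48] open={R10,R3,R6,R7,R9}
Step 16: reserve R11 C 1 -> on_hand[A=28 B=22 C=48] avail[A=19 B=4 C=47] open={R10,R11,R3,R6,R7,R9}
Step 17: cancel R11 -> on_hand[A=28 B=22 C=48] avail[A=19 B=4 C=48] open={R10,R3,R6,R7,R9}
Open reservations: ['R10', 'R3', 'R6', 'R7', 'R9'] -> 5

Answer: 5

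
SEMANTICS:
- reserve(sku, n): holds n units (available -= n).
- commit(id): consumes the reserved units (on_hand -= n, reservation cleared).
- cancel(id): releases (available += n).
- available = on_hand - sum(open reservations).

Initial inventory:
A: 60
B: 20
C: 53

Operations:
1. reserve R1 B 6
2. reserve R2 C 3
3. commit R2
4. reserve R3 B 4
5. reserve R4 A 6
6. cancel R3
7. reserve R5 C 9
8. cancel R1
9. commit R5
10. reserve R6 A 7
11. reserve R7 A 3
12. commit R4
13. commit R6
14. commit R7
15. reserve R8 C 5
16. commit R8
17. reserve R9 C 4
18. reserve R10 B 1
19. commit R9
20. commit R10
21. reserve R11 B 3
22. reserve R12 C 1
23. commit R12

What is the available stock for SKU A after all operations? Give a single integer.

Answer: 44

Derivation:
Step 1: reserve R1 B 6 -> on_hand[A=60 B=20 C=53] avail[A=60 B=14 C=53] open={R1}
Step 2: reserve R2 C 3 -> on_hand[A=60 B=20 C=53] avail[A=60 B=14 C=50] open={R1,R2}
Step 3: commit R2 -> on_hand[A=60 B=20 C=50] avail[A=60 B=14 C=50] open={R1}
Step 4: reserve R3 B 4 -> on_hand[A=60 B=20 C=50] avail[A=60 B=10 C=50] open={R1,R3}
Step 5: reserve R4 A 6 -> on_hand[A=60 B=20 C=50] avail[A=54 B=10 C=50] open={R1,R3,R4}
Step 6: cancel R3 -> on_hand[A=60 B=20 C=50] avail[A=54 B=14 C=50] open={R1,R4}
Step 7: reserve R5 C 9 -> on_hand[A=60 B=20 C=50] avail[A=54 B=14 C=41] open={R1,R4,R5}
Step 8: cancel R1 -> on_hand[A=60 B=20 C=50] avail[A=54 B=20 C=41] open={R4,R5}
Step 9: commit R5 -> on_hand[A=60 B=20 C=41] avail[A=54 B=20 C=41] open={R4}
Step 10: reserve R6 A 7 -> on_hand[A=60 B=20 C=41] avail[A=47 B=20 C=41] open={R4,R6}
Step 11: reserve R7 A 3 -> on_hand[A=60 B=20 C=41] avail[A=44 B=20 C=41] open={R4,R6,R7}
Step 12: commit R4 -> on_hand[A=54 B=20 C=41] avail[A=44 B=20 C=41] open={R6,R7}
Step 13: commit R6 -> on_hand[A=47 B=20 C=41] avail[A=44 B=20 C=41] open={R7}
Step 14: commit R7 -> on_hand[A=44 B=20 C=41] avail[A=44 B=20 C=41] open={}
Step 15: reserve R8 C 5 -> on_hand[A=44 B=20 C=41] avail[A=44 B=20 C=36] open={R8}
Step 16: commit R8 -> on_hand[A=44 B=20 C=36] avail[A=44 B=20 C=36] open={}
Step 17: reserve R9 C 4 -> on_hand[A=44 B=20 C=36] avail[A=44 B=20 C=32] open={R9}
Step 18: reserve R10 B 1 -> on_hand[A=44 B=20 C=36] avail[A=44 B=19 C=32] open={R10,R9}
Step 19: commit R9 -> on_hand[A=44 B=20 C=32] avail[A=44 B=19 C=32] open={R10}
Step 20: commit R10 -> on_hand[A=44 B=19 C=32] avail[A=44 B=19 C=32] open={}
Step 21: reserve R11 B 3 -> on_hand[A=44 B=19 C=32] avail[A=44 B=16 C=32] open={R11}
Step 22: reserve R12 C 1 -> on_hand[A=44 B=19 C=32] avail[A=44 B=16 C=31] open={R11,R12}
Step 23: commit R12 -> on_hand[A=44 B=19 C=31] avail[A=44 B=16 C=31] open={R11}
Final available[A] = 44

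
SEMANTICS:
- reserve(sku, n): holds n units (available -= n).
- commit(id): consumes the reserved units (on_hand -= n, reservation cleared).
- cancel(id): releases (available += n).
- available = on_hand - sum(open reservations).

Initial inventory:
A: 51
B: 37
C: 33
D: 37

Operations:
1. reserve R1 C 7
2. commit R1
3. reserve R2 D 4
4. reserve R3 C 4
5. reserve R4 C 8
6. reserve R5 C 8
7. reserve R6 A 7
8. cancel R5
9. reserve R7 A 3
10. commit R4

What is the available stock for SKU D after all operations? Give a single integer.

Answer: 33

Derivation:
Step 1: reserve R1 C 7 -> on_hand[A=51 B=37 C=33 D=37] avail[A=51 B=37 C=26 D=37] open={R1}
Step 2: commit R1 -> on_hand[A=51 B=37 C=26 D=37] avail[A=51 B=37 C=26 D=37] open={}
Step 3: reserve R2 D 4 -> on_hand[A=51 B=37 C=26 D=37] avail[A=51 B=37 C=26 D=33] open={R2}
Step 4: reserve R3 C 4 -> on_hand[A=51 B=37 C=26 D=37] avail[A=51 B=37 C=22 D=33] open={R2,R3}
Step 5: reserve R4 C 8 -> on_hand[A=51 B=37 C=26 D=37] avail[A=51 B=37 C=14 D=33] open={R2,R3,R4}
Step 6: reserve R5 C 8 -> on_hand[A=51 B=37 C=26 D=37] avail[A=51 B=37 C=6 D=33] open={R2,R3,R4,R5}
Step 7: reserve R6 A 7 -> on_hand[A=51 B=37 C=26 D=37] avail[A=44 B=37 C=6 D=33] open={R2,R3,R4,R5,R6}
Step 8: cancel R5 -> on_hand[A=51 B=37 C=26 D=37] avail[A=44 B=37 C=14 D=33] open={R2,R3,R4,R6}
Step 9: reserve R7 A 3 -> on_hand[A=51 B=37 C=26 D=37] avail[A=41 B=37 C=14 D=33] open={R2,R3,R4,R6,R7}
Step 10: commit R4 -> on_hand[A=51 B=37 C=18 D=37] avail[A=41 B=37 C=14 D=33] open={R2,R3,R6,R7}
Final available[D] = 33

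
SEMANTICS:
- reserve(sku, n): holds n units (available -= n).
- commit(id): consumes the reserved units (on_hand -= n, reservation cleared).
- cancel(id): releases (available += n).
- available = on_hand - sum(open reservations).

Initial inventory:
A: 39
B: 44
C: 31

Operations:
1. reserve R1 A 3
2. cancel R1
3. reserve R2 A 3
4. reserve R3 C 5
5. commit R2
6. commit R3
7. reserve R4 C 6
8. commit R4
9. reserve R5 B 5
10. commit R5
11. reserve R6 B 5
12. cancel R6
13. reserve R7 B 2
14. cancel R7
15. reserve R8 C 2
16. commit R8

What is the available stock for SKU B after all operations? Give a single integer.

Step 1: reserve R1 A 3 -> on_hand[A=39 B=44 C=31] avail[A=36 B=44 C=31] open={R1}
Step 2: cancel R1 -> on_hand[A=39 B=44 C=31] avail[A=39 B=44 C=31] open={}
Step 3: reserve R2 A 3 -> on_hand[A=39 B=44 C=31] avail[A=36 B=44 C=31] open={R2}
Step 4: reserve R3 C 5 -> on_hand[A=39 B=44 C=31] avail[A=36 B=44 C=26] open={R2,R3}
Step 5: commit R2 -> on_hand[A=36 B=44 C=31] avail[A=36 B=44 C=26] open={R3}
Step 6: commit R3 -> on_hand[A=36 B=44 C=26] avail[A=36 B=44 C=26] open={}
Step 7: reserve R4 C 6 -> on_hand[A=36 B=44 C=26] avail[A=36 B=44 C=20] open={R4}
Step 8: commit R4 -> on_hand[A=36 B=44 C=20] avail[A=36 B=44 C=20] open={}
Step 9: reserve R5 B 5 -> on_hand[A=36 B=44 C=20] avail[A=36 B=39 C=20] open={R5}
Step 10: commit R5 -> on_hand[A=36 B=39 C=20] avail[A=36 B=39 C=20] open={}
Step 11: reserve R6 B 5 -> on_hand[A=36 B=39 C=20] avail[A=36 B=34 C=20] open={R6}
Step 12: cancel R6 -> on_hand[A=36 B=39 C=20] avail[A=36 B=39 C=20] open={}
Step 13: reserve R7 B 2 -> on_hand[A=36 B=39 C=20] avail[A=36 B=37 C=20] open={R7}
Step 14: cancel R7 -> on_hand[A=36 B=39 C=20] avail[A=36 B=39 C=20] open={}
Step 15: reserve R8 C 2 -> on_hand[A=36 B=39 C=20] avail[A=36 B=39 C=18] open={R8}
Step 16: commit R8 -> on_hand[A=36 B=39 C=18] avail[A=36 B=39 C=18] open={}
Final available[B] = 39

Answer: 39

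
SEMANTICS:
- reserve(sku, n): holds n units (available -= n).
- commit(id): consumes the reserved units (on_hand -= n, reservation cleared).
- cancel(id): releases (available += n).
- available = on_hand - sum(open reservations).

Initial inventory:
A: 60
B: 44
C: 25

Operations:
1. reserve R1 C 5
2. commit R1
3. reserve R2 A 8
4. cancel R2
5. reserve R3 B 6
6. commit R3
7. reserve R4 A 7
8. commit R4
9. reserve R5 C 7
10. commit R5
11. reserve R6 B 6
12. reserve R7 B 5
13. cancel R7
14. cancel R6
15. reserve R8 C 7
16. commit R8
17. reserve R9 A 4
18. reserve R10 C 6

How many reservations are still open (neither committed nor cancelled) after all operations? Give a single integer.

Answer: 2

Derivation:
Step 1: reserve R1 C 5 -> on_hand[A=60 B=44 C=25] avail[A=60 B=44 C=20] open={R1}
Step 2: commit R1 -> on_hand[A=60 B=44 C=20] avail[A=60 B=44 C=20] open={}
Step 3: reserve R2 A 8 -> on_hand[A=60 B=44 C=20] avail[A=52 B=44 C=20] open={R2}
Step 4: cancel R2 -> on_hand[A=60 B=44 C=20] avail[A=60 B=44 C=20] open={}
Step 5: reserve R3 B 6 -> on_hand[A=60 B=44 C=20] avail[A=60 B=38 C=20] open={R3}
Step 6: commit R3 -> on_hand[A=60 B=38 C=20] avail[A=60 B=38 C=20] open={}
Step 7: reserve R4 A 7 -> on_hand[A=60 B=38 C=20] avail[A=53 B=38 C=20] open={R4}
Step 8: commit R4 -> on_hand[A=53 B=38 C=20] avail[A=53 B=38 C=20] open={}
Step 9: reserve R5 C 7 -> on_hand[A=53 B=38 C=20] avail[A=53 B=38 C=13] open={R5}
Step 10: commit R5 -> on_hand[A=53 B=38 C=13] avail[A=53 B=38 C=13] open={}
Step 11: reserve R6 B 6 -> on_hand[A=53 B=38 C=13] avail[A=53 B=32 C=13] open={R6}
Step 12: reserve R7 B 5 -> on_hand[A=53 B=38 C=13] avail[A=53 B=27 C=13] open={R6,R7}
Step 13: cancel R7 -> on_hand[A=53 B=38 C=13] avail[A=53 B=32 C=13] open={R6}
Step 14: cancel R6 -> on_hand[A=53 B=38 C=13] avail[A=53 B=38 C=13] open={}
Step 15: reserve R8 C 7 -> on_hand[A=53 B=38 C=13] avail[A=53 B=38 C=6] open={R8}
Step 16: commit R8 -> on_hand[A=53 B=38 C=6] avail[A=53 B=38 C=6] open={}
Step 17: reserve R9 A 4 -> on_hand[A=53 B=38 C=6] avail[A=49 B=38 C=6] open={R9}
Step 18: reserve R10 C 6 -> on_hand[A=53 B=38 C=6] avail[A=49 B=38 C=0] open={R10,R9}
Open reservations: ['R10', 'R9'] -> 2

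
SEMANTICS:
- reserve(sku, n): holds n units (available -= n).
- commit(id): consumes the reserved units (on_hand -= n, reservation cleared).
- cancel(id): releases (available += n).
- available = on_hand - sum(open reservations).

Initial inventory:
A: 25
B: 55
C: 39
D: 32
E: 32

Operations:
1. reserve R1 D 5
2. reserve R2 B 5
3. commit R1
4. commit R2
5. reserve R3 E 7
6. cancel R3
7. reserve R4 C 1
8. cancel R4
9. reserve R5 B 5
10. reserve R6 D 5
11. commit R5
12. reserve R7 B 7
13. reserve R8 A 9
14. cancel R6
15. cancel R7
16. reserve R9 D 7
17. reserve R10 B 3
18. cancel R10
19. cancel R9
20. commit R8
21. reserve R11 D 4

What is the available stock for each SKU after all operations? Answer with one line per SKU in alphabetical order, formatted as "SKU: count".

Answer: A: 16
B: 45
C: 39
D: 23
E: 32

Derivation:
Step 1: reserve R1 D 5 -> on_hand[A=25 B=55 C=39 D=32 E=32] avail[A=25 B=55 C=39 D=27 E=32] open={R1}
Step 2: reserve R2 B 5 -> on_hand[A=25 B=55 C=39 D=32 E=32] avail[A=25 B=50 C=39 D=27 E=32] open={R1,R2}
Step 3: commit R1 -> on_hand[A=25 B=55 C=39 D=27 E=32] avail[A=25 B=50 C=39 D=27 E=32] open={R2}
Step 4: commit R2 -> on_hand[A=25 B=50 C=39 D=27 E=32] avail[A=25 B=50 C=39 D=27 E=32] open={}
Step 5: reserve R3 E 7 -> on_hand[A=25 B=50 C=39 D=27 E=32] avail[A=25 B=50 C=39 D=27 E=25] open={R3}
Step 6: cancel R3 -> on_hand[A=25 B=50 C=39 D=27 E=32] avail[A=25 B=50 C=39 D=27 E=32] open={}
Step 7: reserve R4 C 1 -> on_hand[A=25 B=50 C=39 D=27 E=32] avail[A=25 B=50 C=38 D=27 E=32] open={R4}
Step 8: cancel R4 -> on_hand[A=25 B=50 C=39 D=27 E=32] avail[A=25 B=50 C=39 D=27 E=32] open={}
Step 9: reserve R5 B 5 -> on_hand[A=25 B=50 C=39 D=27 E=32] avail[A=25 B=45 C=39 D=27 E=32] open={R5}
Step 10: reserve R6 D 5 -> on_hand[A=25 B=50 C=39 D=27 E=32] avail[A=25 B=45 C=39 D=22 E=32] open={R5,R6}
Step 11: commit R5 -> on_hand[A=25 B=45 C=39 D=27 E=32] avail[A=25 B=45 C=39 D=22 E=32] open={R6}
Step 12: reserve R7 B 7 -> on_hand[A=25 B=45 C=39 D=27 E=32] avail[A=25 B=38 C=39 D=22 E=32] open={R6,R7}
Step 13: reserve R8 A 9 -> on_hand[A=25 B=45 C=39 D=27 E=32] avail[A=16 B=38 C=39 D=22 E=32] open={R6,R7,R8}
Step 14: cancel R6 -> on_hand[A=25 B=45 C=39 D=27 E=32] avail[A=16 B=38 C=39 D=27 E=32] open={R7,R8}
Step 15: cancel R7 -> on_hand[A=25 B=45 C=39 D=27 E=32] avail[A=16 B=45 C=39 D=27 E=32] open={R8}
Step 16: reserve R9 D 7 -> on_hand[A=25 B=45 C=39 D=27 E=32] avail[A=16 B=45 C=39 D=20 E=32] open={R8,R9}
Step 17: reserve R10 B 3 -> on_hand[A=25 B=45 C=39 D=27 E=32] avail[A=16 B=42 C=39 D=20 E=32] open={R10,R8,R9}
Step 18: cancel R10 -> on_hand[A=25 B=45 C=39 D=27 E=32] avail[A=16 B=45 C=39 D=20 E=32] open={R8,R9}
Step 19: cancel R9 -> on_hand[A=25 B=45 C=39 D=27 E=32] avail[A=16 B=45 C=39 D=27 E=32] open={R8}
Step 20: commit R8 -> on_hand[A=16 B=45 C=39 D=27 E=32] avail[A=16 B=45 C=39 D=27 E=32] open={}
Step 21: reserve R11 D 4 -> on_hand[A=16 B=45 C=39 D=27 E=32] avail[A=16 B=45 C=39 D=23 E=32] open={R11}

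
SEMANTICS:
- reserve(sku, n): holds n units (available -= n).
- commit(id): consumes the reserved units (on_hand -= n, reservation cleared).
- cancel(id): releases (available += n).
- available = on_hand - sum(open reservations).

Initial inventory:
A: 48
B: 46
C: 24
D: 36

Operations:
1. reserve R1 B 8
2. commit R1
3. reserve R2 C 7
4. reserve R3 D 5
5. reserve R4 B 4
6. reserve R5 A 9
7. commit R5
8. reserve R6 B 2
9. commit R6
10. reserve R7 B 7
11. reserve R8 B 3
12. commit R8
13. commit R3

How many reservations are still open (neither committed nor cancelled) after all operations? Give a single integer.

Answer: 3

Derivation:
Step 1: reserve R1 B 8 -> on_hand[A=48 B=46 C=24 D=36] avail[A=48 B=38 C=24 D=36] open={R1}
Step 2: commit R1 -> on_hand[A=48 B=38 C=24 D=36] avail[A=48 B=38 C=24 D=36] open={}
Step 3: reserve R2 C 7 -> on_hand[A=48 B=38 C=24 D=36] avail[A=48 B=38 C=17 D=36] open={R2}
Step 4: reserve R3 D 5 -> on_hand[A=48 B=38 C=24 D=36] avail[A=48 B=38 C=17 D=31] open={R2,R3}
Step 5: reserve R4 B 4 -> on_hand[A=48 B=38 C=24 D=36] avail[A=48 B=34 C=17 D=31] open={R2,R3,R4}
Step 6: reserve R5 A 9 -> on_hand[A=48 B=38 C=24 D=36] avail[A=39 B=34 C=17 D=31] open={R2,R3,R4,R5}
Step 7: commit R5 -> on_hand[A=39 B=38 C=24 D=36] avail[A=39 B=34 C=17 D=31] open={R2,R3,R4}
Step 8: reserve R6 B 2 -> on_hand[A=39 B=38 C=24 D=36] avail[A=39 B=32 C=17 D=31] open={R2,R3,R4,R6}
Step 9: commit R6 -> on_hand[A=39 B=36 C=24 D=36] avail[A=39 B=32 C=17 D=31] open={R2,R3,R4}
Step 10: reserve R7 B 7 -> on_hand[A=39 B=36 C=24 D=36] avail[A=39 B=25 C=17 D=31] open={R2,R3,R4,R7}
Step 11: reserve R8 B 3 -> on_hand[A=39 B=36 C=24 D=36] avail[A=39 B=22 C=17 D=31] open={R2,R3,R4,R7,R8}
Step 12: commit R8 -> on_hand[A=39 B=33 C=24 D=36] avail[A=39 B=22 C=17 D=31] open={R2,R3,R4,R7}
Step 13: commit R3 -> on_hand[A=39 B=33 C=24 D=31] avail[A=39 B=22 C=17 D=31] open={R2,R4,R7}
Open reservations: ['R2', 'R4', 'R7'] -> 3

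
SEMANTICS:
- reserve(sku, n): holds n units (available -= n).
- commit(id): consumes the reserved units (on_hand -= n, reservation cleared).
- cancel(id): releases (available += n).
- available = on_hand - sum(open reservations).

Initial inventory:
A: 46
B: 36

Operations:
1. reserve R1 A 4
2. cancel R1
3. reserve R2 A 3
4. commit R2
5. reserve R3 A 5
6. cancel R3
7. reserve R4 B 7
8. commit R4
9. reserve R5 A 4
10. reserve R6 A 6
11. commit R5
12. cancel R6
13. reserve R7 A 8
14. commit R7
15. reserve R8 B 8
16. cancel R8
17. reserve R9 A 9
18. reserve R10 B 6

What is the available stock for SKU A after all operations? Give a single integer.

Step 1: reserve R1 A 4 -> on_hand[A=46 B=36] avail[A=42 B=36] open={R1}
Step 2: cancel R1 -> on_hand[A=46 B=36] avail[A=46 B=36] open={}
Step 3: reserve R2 A 3 -> on_hand[A=46 B=36] avail[A=43 B=36] open={R2}
Step 4: commit R2 -> on_hand[A=43 B=36] avail[A=43 B=36] open={}
Step 5: reserve R3 A 5 -> on_hand[A=43 B=36] avail[A=38 B=36] open={R3}
Step 6: cancel R3 -> on_hand[A=43 B=36] avail[A=43 B=36] open={}
Step 7: reserve R4 B 7 -> on_hand[A=43 B=36] avail[A=43 B=29] open={R4}
Step 8: commit R4 -> on_hand[A=43 B=29] avail[A=43 B=29] open={}
Step 9: reserve R5 A 4 -> on_hand[A=43 B=29] avail[A=39 B=29] open={R5}
Step 10: reserve R6 A 6 -> on_hand[A=43 B=29] avail[A=33 B=29] open={R5,R6}
Step 11: commit R5 -> on_hand[A=39 B=29] avail[A=33 B=29] open={R6}
Step 12: cancel R6 -> on_hand[A=39 B=29] avail[A=39 B=29] open={}
Step 13: reserve R7 A 8 -> on_hand[A=39 B=29] avail[A=31 B=29] open={R7}
Step 14: commit R7 -> on_hand[A=31 B=29] avail[A=31 B=29] open={}
Step 15: reserve R8 B 8 -> on_hand[A=31 B=29] avail[A=31 B=21] open={R8}
Step 16: cancel R8 -> on_hand[A=31 B=29] avail[A=31 B=29] open={}
Step 17: reserve R9 A 9 -> on_hand[A=31 B=29] avail[A=22 B=29] open={R9}
Step 18: reserve R10 B 6 -> on_hand[A=31 B=29] avail[A=22 B=23] open={R10,R9}
Final available[A] = 22

Answer: 22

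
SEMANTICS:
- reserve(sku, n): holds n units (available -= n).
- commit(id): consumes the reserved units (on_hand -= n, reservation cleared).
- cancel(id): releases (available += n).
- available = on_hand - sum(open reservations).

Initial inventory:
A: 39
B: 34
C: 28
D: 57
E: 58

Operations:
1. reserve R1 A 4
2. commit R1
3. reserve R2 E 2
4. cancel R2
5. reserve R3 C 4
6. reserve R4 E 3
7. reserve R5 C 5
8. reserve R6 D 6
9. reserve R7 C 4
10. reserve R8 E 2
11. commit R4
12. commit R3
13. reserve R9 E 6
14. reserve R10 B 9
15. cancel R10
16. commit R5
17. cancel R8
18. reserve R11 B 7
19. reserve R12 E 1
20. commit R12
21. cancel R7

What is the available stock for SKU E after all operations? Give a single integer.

Step 1: reserve R1 A 4 -> on_hand[A=39 B=34 C=28 D=57 E=58] avail[A=35 B=34 C=28 D=57 E=58] open={R1}
Step 2: commit R1 -> on_hand[A=35 B=34 C=28 D=57 E=58] avail[A=35 B=34 C=28 D=57 E=58] open={}
Step 3: reserve R2 E 2 -> on_hand[A=35 B=34 C=28 D=57 E=58] avail[A=35 B=34 C=28 D=57 E=56] open={R2}
Step 4: cancel R2 -> on_hand[A=35 B=34 C=28 D=57 E=58] avail[A=35 B=34 C=28 D=57 E=58] open={}
Step 5: reserve R3 C 4 -> on_hand[A=35 B=34 C=28 D=57 E=58] avail[A=35 B=34 C=24 D=57 E=58] open={R3}
Step 6: reserve R4 E 3 -> on_hand[A=35 B=34 C=28 D=57 E=58] avail[A=35 B=34 C=24 D=57 E=55] open={R3,R4}
Step 7: reserve R5 C 5 -> on_hand[A=35 B=34 C=28 D=57 E=58] avail[A=35 B=34 C=19 D=57 E=55] open={R3,R4,R5}
Step 8: reserve R6 D 6 -> on_hand[A=35 B=34 C=28 D=57 E=58] avail[A=35 B=34 C=19 D=51 E=55] open={R3,R4,R5,R6}
Step 9: reserve R7 C 4 -> on_hand[A=35 B=34 C=28 D=57 E=58] avail[A=35 B=34 C=15 D=51 E=55] open={R3,R4,R5,R6,R7}
Step 10: reserve R8 E 2 -> on_hand[A=35 B=34 C=28 D=57 E=58] avail[A=35 B=34 C=15 D=51 E=53] open={R3,R4,R5,R6,R7,R8}
Step 11: commit R4 -> on_hand[A=35 B=34 C=28 D=57 E=55] avail[A=35 B=34 C=15 D=51 E=53] open={R3,R5,R6,R7,R8}
Step 12: commit R3 -> on_hand[A=35 B=34 C=24 D=57 E=55] avail[A=35 B=34 C=15 D=51 E=53] open={R5,R6,R7,R8}
Step 13: reserve R9 E 6 -> on_hand[A=35 B=34 C=24 D=57 E=55] avail[A=35 B=34 C=15 D=51 E=47] open={R5,R6,R7,R8,R9}
Step 14: reserve R10 B 9 -> on_hand[A=35 B=34 C=24 D=57 E=55] avail[A=35 B=25 C=15 D=51 E=47] open={R10,R5,R6,R7,R8,R9}
Step 15: cancel R10 -> on_hand[A=35 B=34 C=24 D=57 E=55] avail[A=35 B=34 C=15 D=51 E=47] open={R5,R6,R7,R8,R9}
Step 16: commit R5 -> on_hand[A=35 B=34 C=19 D=57 E=55] avail[A=35 B=34 C=15 D=51 E=47] open={R6,R7,R8,R9}
Step 17: cancel R8 -> on_hand[A=35 B=34 C=19 D=57 E=55] avail[A=35 B=34 C=15 D=51 E=49] open={R6,R7,R9}
Step 18: reserve R11 B 7 -> on_hand[A=35 B=34 C=19 D=57 E=55] avail[A=35 B=27 C=15 D=51 E=49] open={R11,R6,R7,R9}
Step 19: reserve R12 E 1 -> on_hand[A=35 B=34 C=19 D=57 E=55] avail[A=35 B=27 C=15 D=51 E=48] open={R11,R12,R6,R7,R9}
Step 20: commit R12 -> on_hand[A=35 B=34 C=19 D=57 E=54] avail[A=35 B=27 C=15 D=51 E=48] open={R11,R6,R7,R9}
Step 21: cancel R7 -> on_hand[A=35 B=34 C=19 D=57 E=54] avail[A=35 B=27 C=19 D=51 E=48] open={R11,R6,R9}
Final available[E] = 48

Answer: 48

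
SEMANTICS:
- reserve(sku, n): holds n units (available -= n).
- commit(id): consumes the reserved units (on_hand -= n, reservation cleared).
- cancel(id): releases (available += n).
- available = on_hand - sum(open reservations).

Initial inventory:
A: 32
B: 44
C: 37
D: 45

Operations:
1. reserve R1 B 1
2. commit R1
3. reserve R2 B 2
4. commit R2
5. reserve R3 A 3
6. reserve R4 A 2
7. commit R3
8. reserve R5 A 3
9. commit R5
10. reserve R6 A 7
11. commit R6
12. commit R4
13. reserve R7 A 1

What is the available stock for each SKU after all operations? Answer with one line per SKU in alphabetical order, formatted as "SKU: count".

Answer: A: 16
B: 41
C: 37
D: 45

Derivation:
Step 1: reserve R1 B 1 -> on_hand[A=32 B=44 C=37 D=45] avail[A=32 B=43 C=37 D=45] open={R1}
Step 2: commit R1 -> on_hand[A=32 B=43 C=37 D=45] avail[A=32 B=43 C=37 D=45] open={}
Step 3: reserve R2 B 2 -> on_hand[A=32 B=43 C=37 D=45] avail[A=32 B=41 C=37 D=45] open={R2}
Step 4: commit R2 -> on_hand[A=32 B=41 C=37 D=45] avail[A=32 B=41 C=37 D=45] open={}
Step 5: reserve R3 A 3 -> on_hand[A=32 B=41 C=37 D=45] avail[A=29 B=41 C=37 D=45] open={R3}
Step 6: reserve R4 A 2 -> on_hand[A=32 B=41 C=37 D=45] avail[A=27 B=41 C=37 D=45] open={R3,R4}
Step 7: commit R3 -> on_hand[A=29 B=41 C=37 D=45] avail[A=27 B=41 C=37 D=45] open={R4}
Step 8: reserve R5 A 3 -> on_hand[A=29 B=41 C=37 D=45] avail[A=24 B=41 C=37 D=45] open={R4,R5}
Step 9: commit R5 -> on_hand[A=26 B=41 C=37 D=45] avail[A=24 B=41 C=37 D=45] open={R4}
Step 10: reserve R6 A 7 -> on_hand[A=26 B=41 C=37 D=45] avail[A=17 B=41 C=37 D=45] open={R4,R6}
Step 11: commit R6 -> on_hand[A=19 B=41 C=37 D=45] avail[A=17 B=41 C=37 D=45] open={R4}
Step 12: commit R4 -> on_hand[A=17 B=41 C=37 D=45] avail[A=17 B=41 C=37 D=45] open={}
Step 13: reserve R7 A 1 -> on_hand[A=17 B=41 C=37 D=45] avail[A=16 B=41 C=37 D=45] open={R7}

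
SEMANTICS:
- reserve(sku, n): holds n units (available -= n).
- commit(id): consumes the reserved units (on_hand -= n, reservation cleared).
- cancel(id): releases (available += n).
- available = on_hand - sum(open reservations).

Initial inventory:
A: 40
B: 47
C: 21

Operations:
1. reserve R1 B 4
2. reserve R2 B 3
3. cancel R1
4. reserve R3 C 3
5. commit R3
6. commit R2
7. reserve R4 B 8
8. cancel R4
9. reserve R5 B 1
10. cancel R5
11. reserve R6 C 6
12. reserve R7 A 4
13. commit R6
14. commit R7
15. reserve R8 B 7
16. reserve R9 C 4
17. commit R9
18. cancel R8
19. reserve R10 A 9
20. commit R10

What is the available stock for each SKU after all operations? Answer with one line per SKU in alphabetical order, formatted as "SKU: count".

Answer: A: 27
B: 44
C: 8

Derivation:
Step 1: reserve R1 B 4 -> on_hand[A=40 B=47 C=21] avail[A=40 B=43 C=21] open={R1}
Step 2: reserve R2 B 3 -> on_hand[A=40 B=47 C=21] avail[A=40 B=40 C=21] open={R1,R2}
Step 3: cancel R1 -> on_hand[A=40 B=47 C=21] avail[A=40 B=44 C=21] open={R2}
Step 4: reserve R3 C 3 -> on_hand[A=40 B=47 C=21] avail[A=40 B=44 C=18] open={R2,R3}
Step 5: commit R3 -> on_hand[A=40 B=47 C=18] avail[A=40 B=44 C=18] open={R2}
Step 6: commit R2 -> on_hand[A=40 B=44 C=18] avail[A=40 B=44 C=18] open={}
Step 7: reserve R4 B 8 -> on_hand[A=40 B=44 C=18] avail[A=40 B=36 C=18] open={R4}
Step 8: cancel R4 -> on_hand[A=40 B=44 C=18] avail[A=40 B=44 C=18] open={}
Step 9: reserve R5 B 1 -> on_hand[A=40 B=44 C=18] avail[A=40 B=43 C=18] open={R5}
Step 10: cancel R5 -> on_hand[A=40 B=44 C=18] avail[A=40 B=44 C=18] open={}
Step 11: reserve R6 C 6 -> on_hand[A=40 B=44 C=18] avail[A=40 B=44 C=12] open={R6}
Step 12: reserve R7 A 4 -> on_hand[A=40 B=44 C=18] avail[A=36 B=44 C=12] open={R6,R7}
Step 13: commit R6 -> on_hand[A=40 B=44 C=12] avail[A=36 B=44 C=12] open={R7}
Step 14: commit R7 -> on_hand[A=36 B=44 C=12] avail[A=36 B=44 C=12] open={}
Step 15: reserve R8 B 7 -> on_hand[A=36 B=44 C=12] avail[A=36 B=37 C=12] open={R8}
Step 16: reserve R9 C 4 -> on_hand[A=36 B=44 C=12] avail[A=36 B=37 C=8] open={R8,R9}
Step 17: commit R9 -> on_hand[A=36 B=44 C=8] avail[A=36 B=37 C=8] open={R8}
Step 18: cancel R8 -> on_hand[A=36 B=44 C=8] avail[A=36 B=44 C=8] open={}
Step 19: reserve R10 A 9 -> on_hand[A=36 B=44 C=8] avail[A=27 B=44 C=8] open={R10}
Step 20: commit R10 -> on_hand[A=27 B=44 C=8] avail[A=27 B=44 C=8] open={}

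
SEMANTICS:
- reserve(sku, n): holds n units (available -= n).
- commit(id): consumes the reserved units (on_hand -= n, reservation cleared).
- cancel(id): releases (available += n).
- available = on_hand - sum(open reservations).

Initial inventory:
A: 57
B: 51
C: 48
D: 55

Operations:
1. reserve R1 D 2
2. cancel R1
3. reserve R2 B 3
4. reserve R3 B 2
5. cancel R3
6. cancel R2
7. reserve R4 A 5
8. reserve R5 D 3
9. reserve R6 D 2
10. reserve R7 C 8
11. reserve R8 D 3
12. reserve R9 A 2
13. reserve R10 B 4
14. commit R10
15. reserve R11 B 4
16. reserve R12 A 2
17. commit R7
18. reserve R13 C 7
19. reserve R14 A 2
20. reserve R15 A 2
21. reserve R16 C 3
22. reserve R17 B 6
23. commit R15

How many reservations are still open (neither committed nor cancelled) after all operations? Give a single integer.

Step 1: reserve R1 D 2 -> on_hand[A=57 B=51 C=48 D=55] avail[A=57 B=51 C=48 D=53] open={R1}
Step 2: cancel R1 -> on_hand[A=57 B=51 C=48 D=55] avail[A=57 B=51 C=48 D=55] open={}
Step 3: reserve R2 B 3 -> on_hand[A=57 B=51 C=48 D=55] avail[A=57 B=48 C=48 D=55] open={R2}
Step 4: reserve R3 B 2 -> on_hand[A=57 B=51 C=48 D=55] avail[A=57 B=46 C=48 D=55] open={R2,R3}
Step 5: cancel R3 -> on_hand[A=57 B=51 C=48 D=55] avail[A=57 B=48 C=48 D=55] open={R2}
Step 6: cancel R2 -> on_hand[A=57 B=51 C=48 D=55] avail[A=57 B=51 C=48 D=55] open={}
Step 7: reserve R4 A 5 -> on_hand[A=57 B=51 C=48 D=55] avail[A=52 B=51 C=48 D=55] open={R4}
Step 8: reserve R5 D 3 -> on_hand[A=57 B=51 C=48 D=55] avail[A=52 B=51 C=48 D=52] open={R4,R5}
Step 9: reserve R6 D 2 -> on_hand[A=57 B=51 C=48 D=55] avail[A=52 B=51 C=48 D=50] open={R4,R5,R6}
Step 10: reserve R7 C 8 -> on_hand[A=57 B=51 C=48 D=55] avail[A=52 B=51 C=40 D=50] open={R4,R5,R6,R7}
Step 11: reserve R8 D 3 -> on_hand[A=57 B=51 C=48 D=55] avail[A=52 B=51 C=40 D=47] open={R4,R5,R6,R7,R8}
Step 12: reserve R9 A 2 -> on_hand[A=57 B=51 C=48 D=55] avail[A=50 B=51 C=40 D=47] open={R4,R5,R6,R7,R8,R9}
Step 13: reserve R10 B 4 -> on_hand[A=57 B=51 C=48 D=55] avail[A=50 B=47 C=40 D=47] open={R10,R4,R5,R6,R7,R8,R9}
Step 14: commit R10 -> on_hand[A=57 B=47 C=48 D=55] avail[A=50 B=47 C=40 D=47] open={R4,R5,R6,R7,R8,R9}
Step 15: reserve R11 B 4 -> on_hand[A=57 B=47 C=48 D=55] avail[A=50 B=43 C=40 D=47] open={R11,R4,R5,R6,R7,R8,R9}
Step 16: reserve R12 A 2 -> on_hand[A=57 B=47 C=48 D=55] avail[A=48 B=43 C=40 D=47] open={R11,R12,R4,R5,R6,R7,R8,R9}
Step 17: commit R7 -> on_hand[A=57 B=47 C=40 D=55] avail[A=48 B=43 C=40 D=47] open={R11,R12,R4,R5,R6,R8,R9}
Step 18: reserve R13 C 7 -> on_hand[A=57 B=47 C=40 D=55] avail[A=48 B=43 C=33 D=47] open={R11,R12,R13,R4,R5,R6,R8,R9}
Step 19: reserve R14 A 2 -> on_hand[A=57 B=47 C=40 D=55] avail[A=46 B=43 C=33 D=47] open={R11,R12,R13,R14,R4,R5,R6,R8,R9}
Step 20: reserve R15 A 2 -> on_hand[A=57 B=47 C=40 D=55] avail[A=44 B=43 C=33 D=47] open={R11,R12,R13,R14,R15,R4,R5,R6,R8,R9}
Step 21: reserve R16 C 3 -> on_hand[A=57 B=47 C=40 D=55] avail[A=44 B=43 C=30 D=47] open={R11,R12,R13,R14,R15,R16,R4,R5,R6,R8,R9}
Step 22: reserve R17 B 6 -> on_hand[A=57 B=47 C=40 D=55] avail[A=44 B=37 C=30 D=47] open={R11,R12,R13,R14,R15,R16,R17,R4,R5,R6,R8,R9}
Step 23: commit R15 -> on_hand[A=55 B=47 C=40 D=55] avail[A=44 B=37 C=30 D=47] open={R11,R12,R13,R14,R16,R17,R4,R5,R6,R8,R9}
Open reservations: ['R11', 'R12', 'R13', 'R14', 'R16', 'R17', 'R4', 'R5', 'R6', 'R8', 'R9'] -> 11

Answer: 11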